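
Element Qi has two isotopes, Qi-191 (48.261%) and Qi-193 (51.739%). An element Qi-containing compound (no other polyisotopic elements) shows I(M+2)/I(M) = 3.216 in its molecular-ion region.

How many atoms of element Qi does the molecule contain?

The M+2/M ratio from n Qi atoms is n · q/p = n · 0.51739/0.48261.
n = 3.216 × 0.48261/0.51739 = 3.00 ≈ 3

3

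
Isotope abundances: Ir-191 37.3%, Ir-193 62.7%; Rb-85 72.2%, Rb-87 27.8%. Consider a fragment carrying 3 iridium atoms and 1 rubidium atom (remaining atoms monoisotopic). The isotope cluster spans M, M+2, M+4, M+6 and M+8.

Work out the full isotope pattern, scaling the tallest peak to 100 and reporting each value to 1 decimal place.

Iridium pattern (n=3): 0.05189512 : 0.26170165 : 0.43991135 : 0.24649188
Rubidium pattern (n=1): 0.7220 : 0.2780
Convolve the two distributions (both contribute in 2-u steps):
  M: 0.05189512×0.7220 = 0.037468
  M+2: 0.05189512×0.2780 + 0.26170165×0.7220 = 0.203375
  M+4: 0.26170165×0.2780 + 0.43991135×0.7220 = 0.390369
  M+6: 0.43991135×0.2780 + 0.24649188×0.7220 = 0.300262
  M+8: 0.24649188×0.2780 = 0.068525
Scale to base peak (0.390369) = 100: 9.6 : 52.1 : 100.0 : 76.9 : 17.6

9.6 : 52.1 : 100.0 : 76.9 : 17.6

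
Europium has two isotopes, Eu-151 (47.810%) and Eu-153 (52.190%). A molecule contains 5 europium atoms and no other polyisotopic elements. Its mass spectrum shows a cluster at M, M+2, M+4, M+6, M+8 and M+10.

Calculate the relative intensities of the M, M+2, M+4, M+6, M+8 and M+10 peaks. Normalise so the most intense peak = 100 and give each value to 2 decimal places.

Each Eu atom is independently Eu-151 (p = 0.47810) or Eu-153 (q = 0.52190); the cluster is the binomial expansion (p + q)^5.
P(M) = 0.47810^5 = 0.024980
P(M+2) = 5 × 0.47810^4 × 0.52190^1 = 0.136343
P(M+4) = 10 × 0.47810^3 × 0.52190^2 = 0.297667
P(M+6) = 10 × 0.47810^2 × 0.52190^3 = 0.324937
P(M+8) = 5 × 0.47810^1 × 0.52190^4 = 0.177353
P(M+10) = 0.52190^5 = 0.038720
The M+6 peak is largest (0.324937); scaling to 100 gives 7.69 : 41.96 : 91.61 : 100.00 : 54.58 : 11.92.

7.69 : 41.96 : 91.61 : 100.00 : 54.58 : 11.92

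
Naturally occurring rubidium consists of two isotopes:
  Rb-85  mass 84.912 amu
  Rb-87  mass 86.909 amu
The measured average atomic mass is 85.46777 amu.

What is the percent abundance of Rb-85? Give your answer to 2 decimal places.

Writing the weighted mean with unknown fraction x of Rb-85:
84.912·x + 86.909·(1 − x) = 85.46777
(84.912 − 86.909)·x = 85.46777 − 86.909
x = -1.44123 / -1.997 = 0.72170 → 72.17% Rb-85, 27.83% Rb-87.

72.17%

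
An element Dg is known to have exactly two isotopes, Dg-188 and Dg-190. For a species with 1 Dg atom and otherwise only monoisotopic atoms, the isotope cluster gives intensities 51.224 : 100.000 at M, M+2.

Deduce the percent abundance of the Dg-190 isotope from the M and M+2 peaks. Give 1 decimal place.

Let p = fractional abundance of Dg-188. I(M+2)/I(M) = [C(1,1)·p^0·(1−p)] / p^1 = 1·(1−p)/p = 100.000/51.224 = 1.9522
(1−p)/p = 1.9522/1 = 1.9522  ⇒  p = 1/(1 + 1.9522) = 0.3387
Dg-188: 33.9%, Dg-190: 66.1%.

66.1%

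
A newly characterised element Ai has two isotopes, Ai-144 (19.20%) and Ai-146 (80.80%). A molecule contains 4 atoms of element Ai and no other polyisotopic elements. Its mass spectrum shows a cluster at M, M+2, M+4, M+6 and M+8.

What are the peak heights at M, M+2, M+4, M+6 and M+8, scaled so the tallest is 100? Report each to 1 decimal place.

0.3 : 5.4 : 33.9 : 95.0 : 100.0

Each Ai atom is independently Ai-144 (p = 0.1920) or Ai-146 (q = 0.8080); the cluster is the binomial expansion (p + q)^4.
P(M) = 0.1920^4 = 0.001359
P(M+2) = 4 × 0.1920^3 × 0.8080^1 = 0.022876
P(M+4) = 6 × 0.1920^2 × 0.8080^2 = 0.144403
P(M+6) = 4 × 0.1920^1 × 0.8080^3 = 0.405131
P(M+8) = 0.8080^4 = 0.426231
The M+8 peak is largest (0.426231); scaling to 100 gives 0.3 : 5.4 : 33.9 : 95.0 : 100.0.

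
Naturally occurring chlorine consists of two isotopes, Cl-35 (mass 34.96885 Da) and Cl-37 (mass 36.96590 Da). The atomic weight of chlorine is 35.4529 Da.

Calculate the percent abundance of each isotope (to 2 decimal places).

Writing the weighted mean with unknown fraction x of Cl-35:
34.96885·x + 36.96590·(1 − x) = 35.4529
(34.96885 − 36.96590)·x = 35.4529 − 36.96590
x = -1.51300 / -1.99705 = 0.75762 → 75.76% Cl-35, 24.24% Cl-37.

Cl-35: 75.76%, Cl-37: 24.24%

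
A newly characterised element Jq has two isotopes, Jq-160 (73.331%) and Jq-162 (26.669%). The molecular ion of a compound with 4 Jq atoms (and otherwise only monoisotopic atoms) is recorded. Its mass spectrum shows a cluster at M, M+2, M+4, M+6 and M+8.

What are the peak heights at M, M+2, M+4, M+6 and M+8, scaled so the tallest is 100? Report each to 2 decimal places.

The 4 Jq atoms are independent, so intensities follow the terms of (0.73331 + 0.26669)^4.
P(M) = 0.73331^4 = 0.289168
P(M+2) = 4 × 0.73331^3 × 0.26669^1 = 0.420658
P(M+4) = 6 × 0.73331^2 × 0.26669^2 = 0.229477
P(M+6) = 4 × 0.73331^1 × 0.26669^3 = 0.055638
P(M+8) = 0.26669^4 = 0.005059
The M+2 peak is largest (0.420658); scaling to 100 gives 68.74 : 100.00 : 54.55 : 13.23 : 1.20.

68.74 : 100.00 : 54.55 : 13.23 : 1.20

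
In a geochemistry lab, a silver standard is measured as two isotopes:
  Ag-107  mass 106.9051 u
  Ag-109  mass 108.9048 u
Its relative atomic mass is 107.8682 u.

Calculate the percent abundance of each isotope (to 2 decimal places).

Ag-107: 51.84%, Ag-109: 48.16%

Writing the weighted mean with unknown fraction x of Ag-107:
106.9051·x + 108.9048·(1 − x) = 107.8682
(106.9051 − 108.9048)·x = 107.8682 − 108.9048
x = -1.0366 / -1.9997 = 0.51838 → 51.84% Ag-107, 48.16% Ag-109.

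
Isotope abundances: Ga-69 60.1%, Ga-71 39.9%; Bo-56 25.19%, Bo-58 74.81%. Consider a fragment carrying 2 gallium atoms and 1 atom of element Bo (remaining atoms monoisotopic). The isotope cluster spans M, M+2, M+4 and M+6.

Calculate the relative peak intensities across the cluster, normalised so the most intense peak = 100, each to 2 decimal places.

Gallium pattern (n=2): 0.361201 : 0.479598 : 0.159201
Element Bo pattern (n=1): 0.2519 : 0.7481
Convolve the two distributions (both contribute in 2-u steps):
  M: 0.361201×0.2519 = 0.090987
  M+2: 0.361201×0.7481 + 0.479598×0.2519 = 0.391025
  M+4: 0.479598×0.7481 + 0.159201×0.2519 = 0.398890
  M+6: 0.159201×0.7481 = 0.119098
Scale to base peak (0.398890) = 100: 22.81 : 98.03 : 100.00 : 29.86

22.81 : 98.03 : 100.00 : 29.86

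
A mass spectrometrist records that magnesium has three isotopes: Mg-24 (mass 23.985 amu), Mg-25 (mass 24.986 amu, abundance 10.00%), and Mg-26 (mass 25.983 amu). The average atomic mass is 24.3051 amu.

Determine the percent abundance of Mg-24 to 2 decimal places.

78.99%

The remaining 90.00% is split between Mg-24 (fraction x) and Mg-26 (fraction 0.9000 − x).
Substituting: 23.985x + 25.983(0.9000 − x) = 21.8065
(23.985 − 25.983)x = -1.5782  ⇒  x = 0.78989, y = 0.11011
Mg-24: 78.99%, Mg-26: 11.01%.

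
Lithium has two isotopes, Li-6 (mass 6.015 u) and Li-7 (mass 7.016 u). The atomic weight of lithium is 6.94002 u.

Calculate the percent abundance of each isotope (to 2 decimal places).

Li-6: 7.59%, Li-7: 92.41%

Let x be the fractional abundance of Li-6; then Li-7 has abundance 1 − x.
6.015·x + 7.016·(1 − x) = 6.94002
(6.015 − 7.016)·x = 6.94002 − 7.016
x = -0.07598 / -1.001 = 0.07590 → 7.59% Li-6, 92.41% Li-7.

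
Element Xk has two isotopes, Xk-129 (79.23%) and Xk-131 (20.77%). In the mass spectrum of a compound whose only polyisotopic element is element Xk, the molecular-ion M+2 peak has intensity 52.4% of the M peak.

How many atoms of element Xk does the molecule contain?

2

With n Xk atoms, P(M+2)/P(M) = C(n,1)·p^(n−1)q / p^n = n·q/p = n · 0.2077/0.7923.
n = 0.524 × 0.7923/0.2077 = 2.00 ≈ 2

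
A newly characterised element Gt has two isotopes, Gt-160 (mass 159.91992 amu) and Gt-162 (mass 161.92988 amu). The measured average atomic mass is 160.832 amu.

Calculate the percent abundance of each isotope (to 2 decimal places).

Gt-160: 54.62%, Gt-162: 45.38%

With x = fraction of Gt-160 (so Gt-162 is 1 − x):
159.91992·x + 161.92988·(1 − x) = 160.832
(159.91992 − 161.92988)·x = 160.832 − 161.92988
x = -1.09788 / -2.00996 = 0.54622 → 54.62% Gt-160, 45.38% Gt-162.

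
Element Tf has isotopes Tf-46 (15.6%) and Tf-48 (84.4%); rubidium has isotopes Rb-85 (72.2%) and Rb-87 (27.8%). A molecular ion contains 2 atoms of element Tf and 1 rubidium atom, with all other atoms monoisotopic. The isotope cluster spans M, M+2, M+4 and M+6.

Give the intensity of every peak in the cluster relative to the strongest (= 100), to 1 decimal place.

3.0 : 33.5 : 100.0 : 33.7

Element Tf pattern (n=2): 0.024336 : 0.263328 : 0.712336
Rubidium pattern (n=1): 0.7220 : 0.2780
Convolve the two distributions (both contribute in 2-u steps):
  M: 0.024336×0.7220 = 0.017571
  M+2: 0.024336×0.2780 + 0.263328×0.7220 = 0.196888
  M+4: 0.263328×0.2780 + 0.712336×0.7220 = 0.587512
  M+6: 0.712336×0.2780 = 0.198029
Scale to base peak (0.587512) = 100: 3.0 : 33.5 : 100.0 : 33.7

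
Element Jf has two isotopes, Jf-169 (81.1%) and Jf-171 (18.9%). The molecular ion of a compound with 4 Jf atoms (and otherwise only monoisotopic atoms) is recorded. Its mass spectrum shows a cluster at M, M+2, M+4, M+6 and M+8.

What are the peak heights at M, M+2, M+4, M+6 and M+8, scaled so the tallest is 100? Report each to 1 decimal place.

100.0 : 93.2 : 32.6 : 5.1 : 0.3

Expanding (0.811 + 0.189)^4:
P(M) = 0.811^4 = 0.432597
P(M+2) = 4 × 0.811^3 × 0.189^1 = 0.403259
P(M+4) = 6 × 0.811^2 × 0.189^2 = 0.140967
P(M+6) = 4 × 0.811^1 × 0.189^3 = 0.021901
P(M+8) = 0.189^4 = 0.001276
The M peak is largest (0.432597); scaling to 100 gives 100.0 : 93.2 : 32.6 : 5.1 : 0.3.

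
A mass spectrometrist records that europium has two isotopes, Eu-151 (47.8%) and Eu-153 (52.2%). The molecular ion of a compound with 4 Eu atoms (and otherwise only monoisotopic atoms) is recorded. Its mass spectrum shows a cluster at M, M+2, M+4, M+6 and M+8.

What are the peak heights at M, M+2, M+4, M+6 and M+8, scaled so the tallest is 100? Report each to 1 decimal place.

Each Eu atom is independently Eu-151 (p = 0.478) or Eu-153 (q = 0.522); the cluster is the binomial expansion (p + q)^4.
P(M) = 0.478^4 = 0.052205
P(M+2) = 4 × 0.478^3 × 0.522^1 = 0.228042
P(M+4) = 6 × 0.478^2 × 0.522^2 = 0.373549
P(M+6) = 4 × 0.478^1 × 0.522^3 = 0.271956
P(M+8) = 0.522^4 = 0.074248
The M+4 peak is largest (0.373549); scaling to 100 gives 14.0 : 61.0 : 100.0 : 72.8 : 19.9.

14.0 : 61.0 : 100.0 : 72.8 : 19.9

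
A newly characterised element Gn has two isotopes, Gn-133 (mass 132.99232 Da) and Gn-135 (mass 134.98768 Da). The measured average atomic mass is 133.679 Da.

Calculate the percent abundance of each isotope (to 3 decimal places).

Writing the weighted mean with unknown fraction x of Gn-133:
132.99232·x + 134.98768·(1 − x) = 133.679
(132.99232 − 134.98768)·x = 133.679 − 134.98768
x = -1.30868 / -1.99536 = 0.65586 → 65.586% Gn-133, 34.414% Gn-135.

Gn-133: 65.586%, Gn-135: 34.414%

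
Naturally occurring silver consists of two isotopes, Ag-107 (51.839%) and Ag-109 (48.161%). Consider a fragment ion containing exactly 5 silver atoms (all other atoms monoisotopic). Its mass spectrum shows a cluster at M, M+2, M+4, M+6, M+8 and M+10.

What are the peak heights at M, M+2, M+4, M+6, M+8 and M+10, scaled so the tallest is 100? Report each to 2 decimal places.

Expanding (0.51839 + 0.48161)^5:
P(M) = 0.51839^5 = 0.037435
P(M+2) = 5 × 0.51839^4 × 0.48161^1 = 0.173897
P(M+4) = 10 × 0.51839^3 × 0.48161^2 = 0.323118
P(M+6) = 10 × 0.51839^2 × 0.48161^3 = 0.300192
P(M+8) = 5 × 0.51839^1 × 0.48161^4 = 0.139447
P(M+10) = 0.48161^5 = 0.025911
The M+4 peak is largest (0.323118); scaling to 100 gives 11.59 : 53.82 : 100.00 : 92.90 : 43.16 : 8.02.

11.59 : 53.82 : 100.00 : 92.90 : 43.16 : 8.02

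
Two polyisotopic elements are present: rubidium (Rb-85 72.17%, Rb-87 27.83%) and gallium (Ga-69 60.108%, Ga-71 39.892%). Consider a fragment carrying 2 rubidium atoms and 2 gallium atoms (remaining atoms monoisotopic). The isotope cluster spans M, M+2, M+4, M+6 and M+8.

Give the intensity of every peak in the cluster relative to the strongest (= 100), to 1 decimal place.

Rubidium pattern (n=2): 0.52085089 : 0.40169822 : 0.07745089
Gallium pattern (n=2): 0.36129717 : 0.47956567 : 0.15913717
Convolve the two distributions (both contribute in 2-u steps):
  M: 0.52085089×0.36129717 = 0.188182
  M+2: 0.52085089×0.47956567 + 0.40169822×0.36129717 = 0.394915
  M+4: 0.52085089×0.15913717 + 0.40169822×0.47956567 + 0.07745089×0.36129717 = 0.303510
  M+6: 0.40169822×0.15913717 + 0.07745089×0.47956567 = 0.101068
  M+8: 0.07745089×0.15913717 = 0.012325
Scale to base peak (0.394915) = 100: 47.7 : 100.0 : 76.9 : 25.6 : 3.1

47.7 : 100.0 : 76.9 : 25.6 : 3.1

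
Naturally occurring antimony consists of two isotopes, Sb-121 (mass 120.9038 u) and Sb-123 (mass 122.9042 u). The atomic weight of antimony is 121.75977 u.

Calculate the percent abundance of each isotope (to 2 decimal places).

Sb-121: 57.21%, Sb-123: 42.79%

Writing the weighted mean with unknown fraction x of Sb-121:
120.9038·x + 122.9042·(1 − x) = 121.75977
(120.9038 − 122.9042)·x = 121.75977 − 122.9042
x = -1.14443 / -2.0004 = 0.57210 → 57.21% Sb-121, 42.79% Sb-123.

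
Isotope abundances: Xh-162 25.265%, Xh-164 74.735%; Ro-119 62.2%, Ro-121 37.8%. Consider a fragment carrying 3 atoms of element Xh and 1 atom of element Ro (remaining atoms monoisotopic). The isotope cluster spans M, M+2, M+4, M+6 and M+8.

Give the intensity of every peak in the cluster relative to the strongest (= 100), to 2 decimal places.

Element Xh pattern (n=3): 0.01612716 : 0.14311459 : 0.42333935 : 0.41741891
Element Ro pattern (n=1): 0.6220 : 0.3780
Convolve the two distributions (both contribute in 2-u steps):
  M: 0.01612716×0.6220 = 0.010031
  M+2: 0.01612716×0.3780 + 0.14311459×0.6220 = 0.095113
  M+4: 0.14311459×0.3780 + 0.42333935×0.6220 = 0.317414
  M+6: 0.42333935×0.3780 + 0.41741891×0.6220 = 0.419657
  M+8: 0.41741891×0.3780 = 0.157784
Scale to base peak (0.419657) = 100: 2.39 : 22.66 : 75.64 : 100.00 : 37.60

2.39 : 22.66 : 75.64 : 100.00 : 37.60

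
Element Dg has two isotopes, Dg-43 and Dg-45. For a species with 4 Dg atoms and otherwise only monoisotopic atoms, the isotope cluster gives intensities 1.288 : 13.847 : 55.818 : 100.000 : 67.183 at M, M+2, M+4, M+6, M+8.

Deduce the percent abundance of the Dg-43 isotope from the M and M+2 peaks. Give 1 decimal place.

Write p for the Dg-43 fraction. I(M+2)/I(M) = [C(4,1)·p^3·(1−p)] / p^4 = 4·(1−p)/p = 13.847/1.288 = 10.7508
(1−p)/p = 10.7508/4 = 2.6877  ⇒  p = 1/(1 + 2.6877) = 0.2712
Dg-43: 27.1%, Dg-45: 72.9%.

27.1%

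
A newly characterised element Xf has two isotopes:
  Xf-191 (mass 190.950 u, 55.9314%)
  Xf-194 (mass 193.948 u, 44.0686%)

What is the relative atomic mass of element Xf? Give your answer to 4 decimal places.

Average mass = Σ (abundance × isotope mass) = 0.559314 × 190.950 + 0.440686 × 193.948
= 106.80101 + 85.47017 = 192.27118 u

192.2712 u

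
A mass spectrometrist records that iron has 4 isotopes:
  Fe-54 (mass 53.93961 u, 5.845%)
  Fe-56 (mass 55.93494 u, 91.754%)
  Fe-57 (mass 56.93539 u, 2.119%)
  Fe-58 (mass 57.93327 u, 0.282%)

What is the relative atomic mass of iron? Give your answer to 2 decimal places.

Ar = Σ fᵢ·mᵢ = 0.05845 × 53.93961 + 0.91754 × 55.93494 + 0.02119 × 56.93539 + 0.00282 × 57.93327
= 3.152770 + 51.322545 + 1.206461 + 0.163372 = 55.845148 u

55.85 u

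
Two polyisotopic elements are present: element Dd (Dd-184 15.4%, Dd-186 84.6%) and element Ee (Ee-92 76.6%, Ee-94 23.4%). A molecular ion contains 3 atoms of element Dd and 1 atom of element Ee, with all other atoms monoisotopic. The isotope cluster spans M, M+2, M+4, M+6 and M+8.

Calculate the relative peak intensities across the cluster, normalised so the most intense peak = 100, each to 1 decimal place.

0.5 : 8.7 : 49.4 : 100.0 : 26.2

Element Dd pattern (n=3): 0.00365226 : 0.06019121 : 0.33066079 : 0.60549574
Element Ee pattern (n=1): 0.7660 : 0.2340
Convolve the two distributions (both contribute in 2-u steps):
  M: 0.00365226×0.7660 = 0.002798
  M+2: 0.00365226×0.2340 + 0.06019121×0.7660 = 0.046961
  M+4: 0.06019121×0.2340 + 0.33066079×0.7660 = 0.267371
  M+6: 0.33066079×0.2340 + 0.60549574×0.7660 = 0.541184
  M+8: 0.60549574×0.2340 = 0.141686
Scale to base peak (0.541184) = 100: 0.5 : 8.7 : 49.4 : 100.0 : 26.2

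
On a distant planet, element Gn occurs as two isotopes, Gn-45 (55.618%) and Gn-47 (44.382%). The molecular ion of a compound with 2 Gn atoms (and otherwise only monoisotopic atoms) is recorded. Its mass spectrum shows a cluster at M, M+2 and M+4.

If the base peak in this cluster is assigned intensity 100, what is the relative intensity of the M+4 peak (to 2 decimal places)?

Term probabilities: M 0.3093, M+2 0.4937, M+4 0.1970. Base peak = M+2.
P(M+2) = C(2,1) × 0.55618^1 × 0.44382^1 = 2 × 0.55618 × 0.44382 = 0.493688 (base)
P(M+4) = C(2,2) × 0.55618^0 × 0.44382^2 = 1 × 1.0000 × 0.19697619 = 0.196976
Relative intensity = 0.196976 / 0.493688 × 100 = 39.90

39.90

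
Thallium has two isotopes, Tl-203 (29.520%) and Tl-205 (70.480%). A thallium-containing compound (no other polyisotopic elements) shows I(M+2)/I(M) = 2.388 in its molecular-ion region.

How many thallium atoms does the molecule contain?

The M+2/M ratio from n Tl atoms is n · q/p = n · 0.70480/0.29520.
n = 2.388 × 0.29520/0.70480 = 1.00 ≈ 1

1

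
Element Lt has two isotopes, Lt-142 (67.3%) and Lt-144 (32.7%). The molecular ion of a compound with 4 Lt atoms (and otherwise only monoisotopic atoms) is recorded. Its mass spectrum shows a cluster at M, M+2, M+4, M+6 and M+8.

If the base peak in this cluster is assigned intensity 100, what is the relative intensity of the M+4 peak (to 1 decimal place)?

(0.673 + 0.327)^4 gives M 0.2051, M+2 0.3987, M+4 0.2906, M+6 0.0941, M+8 0.0114; the largest is M+2.
P(M+2) = C(4,1) × 0.673^3 × 0.327^1 = 4 × 0.30482122 × 0.3270 = 0.398706 (base)
P(M+4) = C(4,2) × 0.673^2 × 0.327^2 = 6 × 0.452929 × 0.106929 = 0.290587
Relative intensity = 0.290587 / 0.398706 × 100 = 72.9

72.9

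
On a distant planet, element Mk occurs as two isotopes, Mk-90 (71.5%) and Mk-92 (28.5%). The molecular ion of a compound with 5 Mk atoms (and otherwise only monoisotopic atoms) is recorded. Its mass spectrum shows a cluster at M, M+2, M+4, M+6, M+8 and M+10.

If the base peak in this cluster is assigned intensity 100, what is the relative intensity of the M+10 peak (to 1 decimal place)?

0.5

(0.715 + 0.285)^5 gives M 0.1869, M+2 0.3724, M+4 0.2969, M+6 0.1183, M+8 0.0236, M+10 0.0019; the largest is M+2.
P(M+2) = C(5,1) × 0.715^4 × 0.285^1 = 5 × 0.261351 × 0.2850 = 0.372425 (base)
P(M+10) = C(5,5) × 0.715^0 × 0.285^5 = 1 × 1.0000 × 0.00188029 = 0.001880
Relative intensity = 0.001880 / 0.372425 × 100 = 0.5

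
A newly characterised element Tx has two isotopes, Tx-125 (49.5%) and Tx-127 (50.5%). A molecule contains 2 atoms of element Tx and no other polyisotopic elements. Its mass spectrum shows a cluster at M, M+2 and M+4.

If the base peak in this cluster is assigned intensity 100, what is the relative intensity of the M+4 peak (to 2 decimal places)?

(0.495 + 0.505)^2 gives M 0.2450, M+2 0.5000, M+4 0.2550; the largest is M+2.
P(M+2) = C(2,1) × 0.495^1 × 0.505^1 = 2 × 0.4950 × 0.5050 = 0.499950 (base)
P(M+4) = C(2,2) × 0.495^0 × 0.505^2 = 1 × 1.0000 × 0.255025 = 0.255025
Relative intensity = 0.255025 / 0.499950 × 100 = 51.01

51.01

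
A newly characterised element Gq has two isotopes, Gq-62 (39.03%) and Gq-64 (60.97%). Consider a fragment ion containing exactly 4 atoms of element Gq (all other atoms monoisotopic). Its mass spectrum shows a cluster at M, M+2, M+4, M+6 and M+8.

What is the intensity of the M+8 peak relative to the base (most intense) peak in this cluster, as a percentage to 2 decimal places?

Binomial terms of (0.3903 + 0.6097)^4: M 0.0232, M+2 0.1450, M+4 0.3398, M+6 0.3538, M+8 0.1382 → M+6 is the base peak.
P(M+6) = C(4,3) × 0.3903^1 × 0.6097^3 = 4 × 0.3903 × 0.22664627 = 0.353840 (base)
P(M+8) = C(4,4) × 0.3903^0 × 0.6097^4 = 1 × 1.0000 × 0.13818623 = 0.138186
Relative intensity = 0.138186 / 0.353840 × 100 = 39.05

39.05%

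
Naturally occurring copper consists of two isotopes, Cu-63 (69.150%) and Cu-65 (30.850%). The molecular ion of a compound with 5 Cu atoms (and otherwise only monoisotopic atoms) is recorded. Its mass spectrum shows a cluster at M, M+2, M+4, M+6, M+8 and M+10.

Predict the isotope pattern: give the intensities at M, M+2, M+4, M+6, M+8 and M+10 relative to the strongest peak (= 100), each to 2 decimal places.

44.83 : 100.00 : 89.23 : 39.81 : 8.88 : 0.79

Expanding (0.69150 + 0.30850)^5:
P(M) = 0.69150^5 = 0.158111
P(M+2) = 5 × 0.69150^4 × 0.30850^1 = 0.352691
P(M+4) = 10 × 0.69150^3 × 0.30850^2 = 0.314693
P(M+6) = 10 × 0.69150^2 × 0.30850^3 = 0.140394
P(M+8) = 5 × 0.69150^1 × 0.30850^4 = 0.031317
P(M+10) = 0.30850^5 = 0.002794
The M+2 peak is largest (0.352691); scaling to 100 gives 44.83 : 100.00 : 89.23 : 39.81 : 8.88 : 0.79.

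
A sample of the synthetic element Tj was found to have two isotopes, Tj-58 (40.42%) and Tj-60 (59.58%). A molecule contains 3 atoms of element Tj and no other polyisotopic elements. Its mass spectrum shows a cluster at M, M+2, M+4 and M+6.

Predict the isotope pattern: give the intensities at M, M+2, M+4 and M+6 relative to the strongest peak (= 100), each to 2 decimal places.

Expanding (0.4042 + 0.5958)^3:
P(M) = 0.4042^3 = 0.066037
P(M+2) = 3 × 0.4042^2 × 0.5958^1 = 0.292021
P(M+4) = 3 × 0.4042^1 × 0.5958^2 = 0.430446
P(M+6) = 0.5958^3 = 0.211496
The M+4 peak is largest (0.430446); scaling to 100 gives 15.34 : 67.84 : 100.00 : 49.13.

15.34 : 67.84 : 100.00 : 49.13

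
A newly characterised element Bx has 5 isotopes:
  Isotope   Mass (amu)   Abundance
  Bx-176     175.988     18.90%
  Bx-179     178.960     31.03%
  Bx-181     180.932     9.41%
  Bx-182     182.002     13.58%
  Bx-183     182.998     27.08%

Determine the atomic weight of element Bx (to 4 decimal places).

180.0905 amu

Weight each isotope mass by its fractional abundance: 0.1890 × 175.988 + 0.3103 × 178.960 + 0.0941 × 180.932 + 0.1358 × 182.002 + 0.2708 × 182.998
= 33.26173 + 55.53129 + 17.02570 + 24.71587 + 49.55586 = 180.09045 amu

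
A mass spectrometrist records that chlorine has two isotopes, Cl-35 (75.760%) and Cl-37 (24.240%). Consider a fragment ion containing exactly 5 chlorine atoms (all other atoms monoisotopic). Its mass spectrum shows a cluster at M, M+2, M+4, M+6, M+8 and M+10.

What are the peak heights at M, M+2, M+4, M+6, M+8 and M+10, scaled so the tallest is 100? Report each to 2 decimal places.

Expanding (0.75760 + 0.24240)^5:
P(M) = 0.75760^5 = 0.249574
P(M+2) = 5 × 0.75760^4 × 0.24240^1 = 0.399266
P(M+4) = 10 × 0.75760^3 × 0.24240^2 = 0.255497
P(M+6) = 10 × 0.75760^2 × 0.24240^3 = 0.081748
P(M+8) = 5 × 0.75760^1 × 0.24240^4 = 0.013078
P(M+10) = 0.24240^5 = 0.000837
The M+2 peak is largest (0.399266); scaling to 100 gives 62.51 : 100.00 : 63.99 : 20.47 : 3.28 : 0.21.

62.51 : 100.00 : 63.99 : 20.47 : 3.28 : 0.21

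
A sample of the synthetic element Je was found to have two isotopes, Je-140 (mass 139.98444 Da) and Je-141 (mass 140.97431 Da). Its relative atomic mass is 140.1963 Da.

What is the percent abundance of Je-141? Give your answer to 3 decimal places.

With x = fraction of Je-140 (so Je-141 is 1 − x):
139.98444·x + 140.97431·(1 − x) = 140.1963
(139.98444 − 140.97431)·x = 140.1963 − 140.97431
x = -0.77801 / -0.98987 = 0.78597 → 78.597% Je-140, 21.403% Je-141.

21.403%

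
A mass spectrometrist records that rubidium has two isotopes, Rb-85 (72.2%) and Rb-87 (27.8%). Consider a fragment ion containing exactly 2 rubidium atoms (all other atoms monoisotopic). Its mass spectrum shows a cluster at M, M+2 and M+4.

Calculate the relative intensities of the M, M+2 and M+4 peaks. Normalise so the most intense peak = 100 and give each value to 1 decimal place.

Expanding (0.722 + 0.278)^2:
P(M) = 0.722^2 = 0.521284
P(M+2) = 2 × 0.722^1 × 0.278^1 = 0.401432
P(M+4) = 0.278^2 = 0.077284
The M peak is largest (0.521284); scaling to 100 gives 100.0 : 77.0 : 14.8.

100.0 : 77.0 : 14.8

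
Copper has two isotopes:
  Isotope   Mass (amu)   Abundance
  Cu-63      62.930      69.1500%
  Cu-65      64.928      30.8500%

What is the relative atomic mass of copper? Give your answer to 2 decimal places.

63.55 amu

The abundance-weighted mean is 0.691500 × 62.930 + 0.308500 × 64.928
= 43.5161 + 20.0303 = 63.5464 amu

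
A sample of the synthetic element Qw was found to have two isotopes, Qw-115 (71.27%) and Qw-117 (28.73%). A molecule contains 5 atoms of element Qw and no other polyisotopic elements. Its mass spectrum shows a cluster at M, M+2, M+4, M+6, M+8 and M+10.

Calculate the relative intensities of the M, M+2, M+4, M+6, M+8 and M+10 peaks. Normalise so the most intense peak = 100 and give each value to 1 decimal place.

The 5 Qw atoms are independent, so intensities follow the terms of (0.7127 + 0.2873)^5.
P(M) = 0.7127^5 = 0.183880
P(M+2) = 5 × 0.7127^4 × 0.2873^1 = 0.370623
P(M+4) = 10 × 0.7127^3 × 0.2873^2 = 0.298808
P(M+6) = 10 × 0.7127^2 × 0.2873^3 = 0.120454
P(M+8) = 5 × 0.7127^1 × 0.2873^4 = 0.024278
P(M+10) = 0.2873^5 = 0.001957
The M+2 peak is largest (0.370623); scaling to 100 gives 49.6 : 100.0 : 80.6 : 32.5 : 6.6 : 0.5.

49.6 : 100.0 : 80.6 : 32.5 : 6.6 : 0.5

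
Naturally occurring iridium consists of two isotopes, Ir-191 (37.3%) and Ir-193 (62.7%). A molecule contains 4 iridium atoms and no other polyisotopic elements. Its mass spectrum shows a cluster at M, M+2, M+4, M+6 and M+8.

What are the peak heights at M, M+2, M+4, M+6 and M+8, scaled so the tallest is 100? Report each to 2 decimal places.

5.26 : 35.39 : 89.23 : 100.00 : 42.02

Each Ir atom is independently Ir-191 (p = 0.373) or Ir-193 (q = 0.627); the cluster is the binomial expansion (p + q)^4.
P(M) = 0.373^4 = 0.019357
P(M+2) = 4 × 0.373^3 × 0.627^1 = 0.130153
P(M+4) = 6 × 0.373^2 × 0.627^2 = 0.328174
P(M+6) = 4 × 0.373^1 × 0.627^3 = 0.367766
P(M+8) = 0.627^4 = 0.154550
The M+6 peak is largest (0.367766); scaling to 100 gives 5.26 : 35.39 : 89.23 : 100.00 : 42.02.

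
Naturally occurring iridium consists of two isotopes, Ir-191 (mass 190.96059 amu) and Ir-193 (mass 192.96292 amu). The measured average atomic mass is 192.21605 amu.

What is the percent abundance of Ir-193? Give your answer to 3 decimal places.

Let x be the fractional abundance of Ir-191; then Ir-193 has abundance 1 − x.
190.96059·x + 192.96292·(1 − x) = 192.21605
(190.96059 − 192.96292)·x = 192.21605 − 192.96292
x = -0.74687 / -2.00233 = 0.37300 → 37.300% Ir-191, 62.700% Ir-193.

62.700%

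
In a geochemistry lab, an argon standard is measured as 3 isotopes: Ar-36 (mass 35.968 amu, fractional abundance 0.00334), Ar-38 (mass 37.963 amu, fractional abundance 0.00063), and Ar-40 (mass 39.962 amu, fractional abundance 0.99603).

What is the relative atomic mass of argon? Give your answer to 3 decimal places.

Ar = Σ fᵢ·mᵢ = 0.00334 × 35.968 + 0.00063 × 37.963 + 0.99603 × 39.962
= 0.1201 + 0.0239 + 39.8034 = 39.9474 amu

39.947 amu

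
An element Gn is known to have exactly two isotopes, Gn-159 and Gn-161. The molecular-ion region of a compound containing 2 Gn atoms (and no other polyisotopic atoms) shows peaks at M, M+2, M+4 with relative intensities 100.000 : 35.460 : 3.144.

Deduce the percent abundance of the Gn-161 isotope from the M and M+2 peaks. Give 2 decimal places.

15.06%

Write p for the Gn-159 fraction. I(M+2)/I(M) = [C(2,1)·p^1·(1−p)] / p^2 = 2·(1−p)/p = 35.460/100.000 = 0.3546
(1−p)/p = 0.3546/2 = 0.1773  ⇒  p = 1/(1 + 0.1773) = 0.8494
Gn-159: 84.94%, Gn-161: 15.06%.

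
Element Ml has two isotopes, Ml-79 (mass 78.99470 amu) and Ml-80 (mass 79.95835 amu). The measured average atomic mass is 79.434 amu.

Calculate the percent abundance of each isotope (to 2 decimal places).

With x = fraction of Ml-79 (so Ml-80 is 1 − x):
78.99470·x + 79.95835·(1 − x) = 79.434
(78.99470 − 79.95835)·x = 79.434 − 79.95835
x = -0.52435 / -0.96365 = 0.54413 → 54.41% Ml-79, 45.59% Ml-80.

Ml-79: 54.41%, Ml-80: 45.59%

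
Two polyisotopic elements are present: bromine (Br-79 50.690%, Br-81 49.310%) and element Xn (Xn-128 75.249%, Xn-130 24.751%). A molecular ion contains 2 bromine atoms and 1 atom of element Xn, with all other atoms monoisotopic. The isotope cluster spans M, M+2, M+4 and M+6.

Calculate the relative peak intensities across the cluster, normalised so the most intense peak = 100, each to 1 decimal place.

44.0 : 100.0 : 69.7 : 13.7

Bromine pattern (n=2): 0.25694761 : 0.49990478 : 0.24314761
Element Xn pattern (n=1): 0.75249 : 0.24751
Convolve the two distributions (both contribute in 2-u steps):
  M: 0.25694761×0.75249 = 0.193351
  M+2: 0.25694761×0.24751 + 0.49990478×0.75249 = 0.439770
  M+4: 0.49990478×0.24751 + 0.24314761×0.75249 = 0.306698
  M+6: 0.24314761×0.24751 = 0.060181
Scale to base peak (0.439770) = 100: 44.0 : 100.0 : 69.7 : 13.7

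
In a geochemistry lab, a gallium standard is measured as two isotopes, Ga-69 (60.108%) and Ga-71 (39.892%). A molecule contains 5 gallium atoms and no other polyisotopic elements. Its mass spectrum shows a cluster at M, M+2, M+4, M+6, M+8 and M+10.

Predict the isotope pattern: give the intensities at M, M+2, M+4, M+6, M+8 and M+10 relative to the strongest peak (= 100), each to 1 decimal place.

Expanding (0.60108 + 0.39892)^5:
P(M) = 0.60108^5 = 0.078462
P(M+2) = 5 × 0.60108^4 × 0.39892^1 = 0.260366
P(M+4) = 10 × 0.60108^3 × 0.39892^2 = 0.345596
P(M+6) = 10 × 0.60108^2 × 0.39892^3 = 0.229362
P(M+8) = 5 × 0.60108^1 × 0.39892^4 = 0.076111
P(M+10) = 0.39892^5 = 0.010103
The M+4 peak is largest (0.345596); scaling to 100 gives 22.7 : 75.3 : 100.0 : 66.4 : 22.0 : 2.9.

22.7 : 75.3 : 100.0 : 66.4 : 22.0 : 2.9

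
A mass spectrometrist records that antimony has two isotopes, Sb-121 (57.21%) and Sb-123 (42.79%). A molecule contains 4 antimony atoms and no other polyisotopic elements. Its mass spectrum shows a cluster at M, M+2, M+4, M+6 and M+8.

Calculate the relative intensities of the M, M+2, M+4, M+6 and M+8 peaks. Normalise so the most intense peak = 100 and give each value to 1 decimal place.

29.8 : 89.1 : 100.0 : 49.9 : 9.3

Each Sb atom is independently Sb-121 (p = 0.5721) or Sb-123 (q = 0.4279); the cluster is the binomial expansion (p + q)^4.
P(M) = 0.5721^4 = 0.107124
P(M+2) = 4 × 0.5721^3 × 0.4279^1 = 0.320493
P(M+4) = 6 × 0.5721^2 × 0.4279^2 = 0.359567
P(M+6) = 4 × 0.5721^1 × 0.4279^3 = 0.179291
P(M+8) = 0.4279^4 = 0.033525
The M+4 peak is largest (0.359567); scaling to 100 gives 29.8 : 89.1 : 100.0 : 49.9 : 9.3.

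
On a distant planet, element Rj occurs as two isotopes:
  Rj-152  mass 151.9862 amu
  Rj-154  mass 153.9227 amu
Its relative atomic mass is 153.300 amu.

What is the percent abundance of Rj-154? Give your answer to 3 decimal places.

Let x be the fractional abundance of Rj-152; then Rj-154 has abundance 1 − x.
151.9862·x + 153.9227·(1 − x) = 153.300
(151.9862 − 153.9227)·x = 153.300 − 153.9227
x = -0.6227 / -1.9365 = 0.32156 → 32.156% Rj-152, 67.844% Rj-154.

67.844%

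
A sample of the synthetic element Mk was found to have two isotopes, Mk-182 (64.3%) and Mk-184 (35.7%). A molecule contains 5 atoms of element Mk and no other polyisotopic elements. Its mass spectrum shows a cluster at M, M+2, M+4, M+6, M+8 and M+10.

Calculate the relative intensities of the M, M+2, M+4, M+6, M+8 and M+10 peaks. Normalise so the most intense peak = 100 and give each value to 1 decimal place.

Each Mk atom is independently Mk-182 (p = 0.643) or Mk-184 (q = 0.357); the cluster is the binomial expansion (p + q)^5.
P(M) = 0.643^5 = 0.109914
P(M+2) = 5 × 0.643^4 × 0.357^1 = 0.305128
P(M+4) = 10 × 0.643^3 × 0.357^2 = 0.338820
P(M+6) = 10 × 0.643^2 × 0.357^3 = 0.188116
P(M+8) = 5 × 0.643^1 × 0.357^4 = 0.052222
P(M+10) = 0.357^5 = 0.005799
The M+4 peak is largest (0.338820); scaling to 100 gives 32.4 : 90.1 : 100.0 : 55.5 : 15.4 : 1.7.

32.4 : 90.1 : 100.0 : 55.5 : 15.4 : 1.7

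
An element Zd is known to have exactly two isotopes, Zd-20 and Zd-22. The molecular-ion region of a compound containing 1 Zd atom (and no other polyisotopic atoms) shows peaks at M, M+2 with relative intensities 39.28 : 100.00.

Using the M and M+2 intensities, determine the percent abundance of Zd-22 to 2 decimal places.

71.80%

Write p for the Zd-20 fraction. I(M+2)/I(M) = [C(1,1)·p^0·(1−p)] / p^1 = 1·(1−p)/p = 100.00/39.28 = 2.5458
(1−p)/p = 2.5458/1 = 2.5458  ⇒  p = 1/(1 + 2.5458) = 0.2820
Zd-20: 28.20%, Zd-22: 71.80%.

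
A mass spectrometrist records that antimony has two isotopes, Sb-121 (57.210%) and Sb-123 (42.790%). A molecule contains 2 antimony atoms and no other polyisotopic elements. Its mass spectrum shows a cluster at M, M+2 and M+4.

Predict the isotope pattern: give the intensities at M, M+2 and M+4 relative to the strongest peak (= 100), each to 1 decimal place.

66.8 : 100.0 : 37.4

Each Sb atom is independently Sb-121 (p = 0.57210) or Sb-123 (q = 0.42790); the cluster is the binomial expansion (p + q)^2.
P(M) = 0.57210^2 = 0.327298
P(M+2) = 2 × 0.57210^1 × 0.42790^1 = 0.489603
P(M+4) = 0.42790^2 = 0.183098
The M+2 peak is largest (0.489603); scaling to 100 gives 66.8 : 100.0 : 37.4.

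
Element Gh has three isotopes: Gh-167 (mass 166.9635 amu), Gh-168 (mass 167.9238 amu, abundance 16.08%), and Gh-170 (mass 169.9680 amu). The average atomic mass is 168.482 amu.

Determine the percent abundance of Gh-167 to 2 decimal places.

Let x and y be the fractions of Gh-167 and Gh-170. Then x + y = 1 − 0.1608 = 0.8392 and 166.9635x + 169.9680y = 168.482 − 0.1608×167.9238 = 141.47985296.
Substituting: 166.9635x + 169.9680(0.8392 − x) = 141.47985296
(166.9635 − 169.9680)x = -1.15729264  ⇒  x = 0.38519, y = 0.45401
Gh-167: 38.52%, Gh-170: 45.40%.

38.52%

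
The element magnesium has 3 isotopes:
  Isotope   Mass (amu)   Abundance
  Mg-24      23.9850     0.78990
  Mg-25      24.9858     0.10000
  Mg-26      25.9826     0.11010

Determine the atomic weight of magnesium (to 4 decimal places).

24.3050 amu

Ar = Σ fᵢ·mᵢ = 0.78990 × 23.9850 + 0.10000 × 24.9858 + 0.11010 × 25.9826
= 18.94575 + 2.49858 + 2.86068 = 24.30501 amu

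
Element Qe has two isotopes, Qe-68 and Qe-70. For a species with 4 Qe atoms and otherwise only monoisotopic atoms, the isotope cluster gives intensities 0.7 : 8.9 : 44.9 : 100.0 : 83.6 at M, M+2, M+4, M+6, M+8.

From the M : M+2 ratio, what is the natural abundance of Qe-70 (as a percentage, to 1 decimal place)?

Write p for the Qe-68 fraction. I(M+2)/I(M) = [C(4,1)·p^3·(1−p)] / p^4 = 4·(1−p)/p = 8.9/0.7 = 12.7143
(1−p)/p = 12.7143/4 = 3.1786  ⇒  p = 1/(1 + 3.1786) = 0.2393
Qe-68: 23.9%, Qe-70: 76.1%.

76.1%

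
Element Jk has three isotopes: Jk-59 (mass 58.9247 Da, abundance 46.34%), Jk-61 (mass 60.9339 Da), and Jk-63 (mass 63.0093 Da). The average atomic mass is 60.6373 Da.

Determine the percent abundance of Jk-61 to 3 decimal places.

Let x and y be the fractions of Jk-61 and Jk-63. Then x + y = 1 − 0.4634 = 0.5366 and 60.9339x + 63.0093y = 60.6373 − 0.4634×58.9247 = 33.33159402.
Substituting: 60.9339x + 63.0093(0.5366 − x) = 33.33159402
(60.9339 − 63.0093)x = -0.47919636  ⇒  x = 0.23089, y = 0.30571
Jk-61: 23.089%, Jk-63: 30.571%.

23.089%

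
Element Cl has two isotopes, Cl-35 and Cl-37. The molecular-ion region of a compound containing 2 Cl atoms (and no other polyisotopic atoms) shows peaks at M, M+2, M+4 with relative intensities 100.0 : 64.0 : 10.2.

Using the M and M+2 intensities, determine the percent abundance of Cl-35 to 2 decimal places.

Write p for the Cl-35 fraction. I(M+2)/I(M) = [C(2,1)·p^1·(1−p)] / p^2 = 2·(1−p)/p = 64.0/100.0 = 0.6400
(1−p)/p = 0.6400/2 = 0.3200  ⇒  p = 1/(1 + 0.3200) = 0.7576
Cl-35: 75.76%, Cl-37: 24.24%.

75.76%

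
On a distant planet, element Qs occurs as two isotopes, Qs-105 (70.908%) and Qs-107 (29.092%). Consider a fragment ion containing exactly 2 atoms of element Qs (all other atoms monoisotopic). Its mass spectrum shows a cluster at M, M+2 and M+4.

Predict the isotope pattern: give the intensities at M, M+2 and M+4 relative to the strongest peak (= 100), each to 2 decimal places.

Expanding (0.70908 + 0.29092)^2:
P(M) = 0.70908^2 = 0.502794
P(M+2) = 2 × 0.70908^1 × 0.29092^1 = 0.412571
P(M+4) = 0.29092^2 = 0.084634
The M peak is largest (0.502794); scaling to 100 gives 100.00 : 82.06 : 16.83.

100.00 : 82.06 : 16.83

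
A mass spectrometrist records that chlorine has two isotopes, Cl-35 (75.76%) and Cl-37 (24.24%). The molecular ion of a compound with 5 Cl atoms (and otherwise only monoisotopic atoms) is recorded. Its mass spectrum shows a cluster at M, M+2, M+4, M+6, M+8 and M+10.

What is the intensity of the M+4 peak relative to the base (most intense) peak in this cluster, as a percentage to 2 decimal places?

63.99%

Term probabilities: M 0.2496, M+2 0.3993, M+4 0.2555, M+6 0.0817, M+8 0.0131, M+10 0.0008. Base peak = M+2.
P(M+2) = C(5,1) × 0.7576^4 × 0.2424^1 = 5 × 0.32942751 × 0.2424 = 0.399266 (base)
P(M+4) = C(5,2) × 0.7576^3 × 0.2424^2 = 10 × 0.4348304 × 0.05875776 = 0.255497
Relative intensity = 0.255497 / 0.399266 × 100 = 63.99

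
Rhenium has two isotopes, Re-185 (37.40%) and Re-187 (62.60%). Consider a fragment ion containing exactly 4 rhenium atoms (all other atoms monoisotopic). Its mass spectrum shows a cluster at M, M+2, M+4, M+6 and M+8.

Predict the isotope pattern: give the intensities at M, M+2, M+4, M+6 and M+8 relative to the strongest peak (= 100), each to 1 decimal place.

5.3 : 35.7 : 89.6 : 100.0 : 41.8

Each Re atom is independently Re-185 (p = 0.3740) or Re-187 (q = 0.6260); the cluster is the binomial expansion (p + q)^4.
P(M) = 0.3740^4 = 0.019565
P(M+2) = 4 × 0.3740^3 × 0.6260^1 = 0.130993
P(M+4) = 6 × 0.3740^2 × 0.6260^2 = 0.328884
P(M+6) = 4 × 0.3740^1 × 0.6260^3 = 0.366990
P(M+8) = 0.6260^4 = 0.153567
The M+6 peak is largest (0.366990); scaling to 100 gives 5.3 : 35.7 : 89.6 : 100.0 : 41.8.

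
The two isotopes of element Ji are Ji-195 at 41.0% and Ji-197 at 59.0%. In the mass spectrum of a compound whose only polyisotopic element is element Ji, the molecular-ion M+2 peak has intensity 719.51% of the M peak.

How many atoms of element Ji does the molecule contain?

The M+2/M ratio from n Ji atoms is n · q/p = n · 0.590/0.410.
n = 7.1951 × 0.410/0.590 = 5.00 ≈ 5

5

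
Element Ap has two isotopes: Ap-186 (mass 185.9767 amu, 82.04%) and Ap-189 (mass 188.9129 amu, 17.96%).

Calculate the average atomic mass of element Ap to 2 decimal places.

186.50 amu

Ar = Σ fᵢ·mᵢ = 0.8204 × 185.9767 + 0.1796 × 188.9129
= 152.57528 + 33.92876 = 186.50404 amu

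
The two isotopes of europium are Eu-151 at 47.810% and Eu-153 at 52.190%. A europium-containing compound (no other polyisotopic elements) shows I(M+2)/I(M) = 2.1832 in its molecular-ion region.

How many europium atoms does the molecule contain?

2

The M+2/M ratio from n Eu atoms is n · q/p = n · 0.52190/0.47810.
n = 2.1832 × 0.47810/0.52190 = 2.00 ≈ 2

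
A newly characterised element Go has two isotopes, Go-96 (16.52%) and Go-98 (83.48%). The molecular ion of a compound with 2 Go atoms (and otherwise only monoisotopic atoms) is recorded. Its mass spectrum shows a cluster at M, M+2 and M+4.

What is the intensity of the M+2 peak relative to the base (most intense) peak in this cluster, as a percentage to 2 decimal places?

39.58%

Term probabilities: M 0.0273, M+2 0.2758, M+4 0.6969. Base peak = M+4.
P(M+4) = C(2,2) × 0.1652^0 × 0.8348^2 = 1 × 1.0000 × 0.69689104 = 0.696891 (base)
P(M+2) = C(2,1) × 0.1652^1 × 0.8348^1 = 2 × 0.1652 × 0.8348 = 0.275818
Relative intensity = 0.275818 / 0.696891 × 100 = 39.58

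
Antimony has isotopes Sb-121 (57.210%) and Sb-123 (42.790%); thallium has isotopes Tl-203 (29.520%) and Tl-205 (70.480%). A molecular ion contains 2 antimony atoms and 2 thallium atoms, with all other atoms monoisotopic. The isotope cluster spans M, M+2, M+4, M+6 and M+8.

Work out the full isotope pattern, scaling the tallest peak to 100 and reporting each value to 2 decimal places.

Antimony pattern (n=2): 0.32729841 : 0.48960318 : 0.18309841
Thallium pattern (n=2): 0.08714304 : 0.41611392 : 0.49674304
Convolve the two distributions (both contribute in 2-u steps):
  M: 0.32729841×0.08714304 = 0.028522
  M+2: 0.32729841×0.41611392 + 0.48960318×0.08714304 = 0.178859
  M+4: 0.32729841×0.49674304 + 0.48960318×0.41611392 + 0.18309841×0.08714304 = 0.382270
  M+6: 0.48960318×0.49674304 + 0.18309841×0.41611392 = 0.319397
  M+8: 0.18309841×0.49674304 = 0.090953
Scale to base peak (0.382270) = 100: 7.46 : 46.79 : 100.00 : 83.55 : 23.79

7.46 : 46.79 : 100.00 : 83.55 : 23.79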